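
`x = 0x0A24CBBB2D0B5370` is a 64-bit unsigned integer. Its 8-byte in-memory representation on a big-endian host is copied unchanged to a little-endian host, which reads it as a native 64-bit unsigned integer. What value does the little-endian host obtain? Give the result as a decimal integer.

8093825246366999562

Stored big-endian, the bytes at ascending addresses are 0A 24 CB BB 2D 0B 53 70.
Read back as little-endian, the first byte is least significant, giving 0x70530B2DBBCB240A.
0x70530B2DBBCB240A = 8093825246366999562.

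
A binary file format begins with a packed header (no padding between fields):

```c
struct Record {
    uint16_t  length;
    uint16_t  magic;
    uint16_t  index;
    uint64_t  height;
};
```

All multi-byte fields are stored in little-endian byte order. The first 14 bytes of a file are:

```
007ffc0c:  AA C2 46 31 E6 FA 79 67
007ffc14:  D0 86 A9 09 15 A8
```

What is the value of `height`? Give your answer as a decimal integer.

`height` follows `length` (2 B), `magic` (2 B), `index` (2 B), so it starts at offset 2 + 2 + 2 = 6 and occupies 8 bytes.
Bytes at offsets 6..13: 79 67 D0 86 A9 09 15 A8.
Little-endian stores the least-significant byte at the lowest address.
Reassemble most-significant byte first: A8 15 09 A9 86 D0 67 79 → 0xA81509A986D06779.
0xA81509A986D06779 = 12111597396598744953.

12111597396598744953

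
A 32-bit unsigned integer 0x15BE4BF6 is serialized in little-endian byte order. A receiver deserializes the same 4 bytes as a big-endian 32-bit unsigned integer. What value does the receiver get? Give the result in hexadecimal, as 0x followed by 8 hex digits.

Stored little-endian, the bytes at ascending addresses are F6 4B BE 15.
Read back as big-endian, the last byte is least significant, giving 0xF64BBE15.

0xF64BBE15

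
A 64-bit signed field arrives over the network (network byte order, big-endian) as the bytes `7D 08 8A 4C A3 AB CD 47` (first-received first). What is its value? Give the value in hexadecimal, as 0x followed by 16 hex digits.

0x7D088A4CA3ABCD47

Big-endian stores the most-significant byte at the lowest address.
The bytes are already most-significant first: 0x7D088A4CA3ABCD47.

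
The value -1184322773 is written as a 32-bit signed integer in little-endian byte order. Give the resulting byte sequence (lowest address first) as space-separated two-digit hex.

2B AB 68 B9

Two's complement of -1184322773 in 32 bits: 1184322773 = 0x469754D5; invert → 0xB968AB2A; add 1 → 0xB968AB2B.
Split into bytes (most-significant first): B9 68 AB 2B.
Little-endian: lowest address holds the least-significant byte.
So at ascending addresses the bytes are 2B AB 68 B9.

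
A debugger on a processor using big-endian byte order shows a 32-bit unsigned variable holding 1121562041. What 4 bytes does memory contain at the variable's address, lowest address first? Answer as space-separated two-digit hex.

1121562041 in hexadecimal, padded to 32 bits, is 0x42D9ADB9.
Split into bytes (most-significant first): 42 D9 AD B9.
Big-endian stores the most-significant byte at the lowest address.
So the memory order matches the most-significant-first order: 42 D9 AD B9.

42 D9 AD B9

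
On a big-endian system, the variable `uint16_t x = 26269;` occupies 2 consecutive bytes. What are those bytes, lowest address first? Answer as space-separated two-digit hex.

66 9D

26269 in hexadecimal, padded to 16 bits, is 0x669D.
Split into bytes (most-significant first): 66 9D.
Big-endian stores the most-significant byte at the lowest address.
So the memory order matches the most-significant-first order: 66 9D.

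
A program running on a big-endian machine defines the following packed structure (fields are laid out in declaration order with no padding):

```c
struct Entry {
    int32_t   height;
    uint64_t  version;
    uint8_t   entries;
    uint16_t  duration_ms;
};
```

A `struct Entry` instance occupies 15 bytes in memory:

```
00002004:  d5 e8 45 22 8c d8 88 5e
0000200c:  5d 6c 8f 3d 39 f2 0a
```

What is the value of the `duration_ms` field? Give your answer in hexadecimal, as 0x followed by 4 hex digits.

`duration_ms` follows `height` (4 B), `version` (8 B), `entries` (1 B), so it starts at offset 4 + 8 + 1 = 13 and occupies 2 bytes.
Bytes at offsets 13..14: F2 0A.
Big-endian stores the most-significant byte at the lowest address.
The bytes are already most-significant first: 0xF20A.

0xF20A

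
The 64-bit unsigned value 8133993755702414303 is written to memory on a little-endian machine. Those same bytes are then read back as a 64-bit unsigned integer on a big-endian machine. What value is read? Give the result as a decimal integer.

16090204358129541488

8133993755702414303 in 64-bit hexadecimal is 0x70E1C0399DE34BDF.
Stored little-endian, the bytes at ascending addresses are DF 4B E3 9D 39 C0 E1 70.
Read back as big-endian, the last byte is least significant, giving 0xDF4BE39D39C0E170.
0xDF4BE39D39C0E170 = 16090204358129541488.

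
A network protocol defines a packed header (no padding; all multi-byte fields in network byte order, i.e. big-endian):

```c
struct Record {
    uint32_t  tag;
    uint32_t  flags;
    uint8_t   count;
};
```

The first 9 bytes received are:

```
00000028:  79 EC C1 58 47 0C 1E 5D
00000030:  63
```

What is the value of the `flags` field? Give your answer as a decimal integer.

1191976541

`flags` follows `tag` (4 bytes), so it starts at byte offset 4 and occupies 4 bytes.
Bytes at offsets 4..7: 47 0C 1E 5D.
In big-endian order the high byte comes first in memory.
The bytes are already most-significant first: 0x470C1E5D.
0x470C1E5D = 1191976541.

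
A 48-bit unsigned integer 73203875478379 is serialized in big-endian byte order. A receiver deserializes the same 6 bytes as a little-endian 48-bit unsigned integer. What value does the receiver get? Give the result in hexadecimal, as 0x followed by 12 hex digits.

73203875478379 in 48-bit hexadecimal is 0x42941AFE7B6B.
Stored big-endian, the bytes at ascending addresses are 42 94 1A FE 7B 6B.
Read back as little-endian, the first byte is least significant, giving 0x6B7BFE1A9442.

0x6B7BFE1A9442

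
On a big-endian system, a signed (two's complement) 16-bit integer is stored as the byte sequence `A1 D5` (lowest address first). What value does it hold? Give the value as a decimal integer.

-24107

Big-endian: lowest address holds the most-significant byte.
The bytes are already most-significant first: 0xA1D5.
Top bit is set, so as a signed 16-bit value this is 0xA1D5 − 2^16 = -24107.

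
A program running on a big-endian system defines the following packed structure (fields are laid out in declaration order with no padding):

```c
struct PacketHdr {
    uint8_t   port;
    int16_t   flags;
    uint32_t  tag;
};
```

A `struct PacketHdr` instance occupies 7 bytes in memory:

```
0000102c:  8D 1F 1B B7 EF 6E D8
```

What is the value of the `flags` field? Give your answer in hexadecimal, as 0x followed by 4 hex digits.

`flags` follows `port` (1 byte), so it starts at byte offset 1 and occupies 2 bytes.
Bytes at offsets 1..2: 1F 1B.
Big-endian stores the most-significant byte at the lowest address.
The bytes are already most-significant first: 0x1F1B.

0x1F1B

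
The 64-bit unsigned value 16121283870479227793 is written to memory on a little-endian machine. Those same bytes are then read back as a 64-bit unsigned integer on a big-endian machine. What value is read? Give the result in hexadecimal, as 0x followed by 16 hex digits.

0x911B2617444EBADF

16121283870479227793 in 64-bit hexadecimal is 0xDFBA4E4417261B91.
Stored little-endian, the bytes at ascending addresses are 91 1B 26 17 44 4E BA DF.
Read back as big-endian, the last byte is least significant, giving 0x911B2617444EBADF.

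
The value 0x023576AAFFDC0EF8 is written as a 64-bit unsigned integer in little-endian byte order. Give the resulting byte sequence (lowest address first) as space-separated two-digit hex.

F8 0E DC FF AA 76 35 02

Split into bytes (most-significant first): 02 35 76 AA FF DC 0E F8.
Little-endian: lowest address holds the least-significant byte.
So at ascending addresses the bytes are F8 0E DC FF AA 76 35 02.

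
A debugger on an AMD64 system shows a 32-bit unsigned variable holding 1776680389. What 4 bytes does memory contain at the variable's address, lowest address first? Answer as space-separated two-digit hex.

1776680389 in hexadecimal, padded to 32 bits, is 0x69E5FDC5.
Split into bytes (most-significant first): 69 E5 FD C5.
In little-endian order the low byte comes first in memory.
So at ascending addresses the bytes are C5 FD E5 69.

C5 FD E5 69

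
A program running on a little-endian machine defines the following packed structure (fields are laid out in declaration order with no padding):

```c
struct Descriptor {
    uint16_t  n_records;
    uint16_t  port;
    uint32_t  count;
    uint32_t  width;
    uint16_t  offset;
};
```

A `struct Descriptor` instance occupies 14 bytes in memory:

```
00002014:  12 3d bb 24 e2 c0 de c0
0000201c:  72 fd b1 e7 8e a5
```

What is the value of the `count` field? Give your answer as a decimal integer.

`count` follows `n_records` (2 B), `port` (2 B), so it starts at offset 2 + 2 = 4 and occupies 4 bytes.
Bytes at offsets 4..7: E2 C0 DE C0.
Little-endian: lowest address holds the least-significant byte.
Reassemble most-significant byte first: C0 DE C0 E2 → 0xC0DEC0E2.
0xC0DEC0E2 = 3235823842.

3235823842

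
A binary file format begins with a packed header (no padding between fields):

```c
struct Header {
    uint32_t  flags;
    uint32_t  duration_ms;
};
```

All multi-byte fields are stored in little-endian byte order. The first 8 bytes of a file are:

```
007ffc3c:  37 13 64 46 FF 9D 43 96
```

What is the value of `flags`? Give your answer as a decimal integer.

`flags` is the first field, at byte offset 0, occupying 4 bytes.
Bytes at offsets 0..3: 37 13 64 46.
Little-endian stores the least-significant byte at the lowest address.
Reassemble most-significant byte first: 46 64 13 37 → 0x46641337.
0x46641337 = 1180963639.

1180963639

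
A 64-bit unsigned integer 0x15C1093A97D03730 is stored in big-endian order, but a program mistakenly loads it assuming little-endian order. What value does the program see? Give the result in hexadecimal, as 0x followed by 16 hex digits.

Stored big-endian, the bytes at ascending addresses are 15 C1 09 3A 97 D0 37 30.
Read back as little-endian, the first byte is least significant, giving 0x3037D0973A09C115.

0x3037D0973A09C115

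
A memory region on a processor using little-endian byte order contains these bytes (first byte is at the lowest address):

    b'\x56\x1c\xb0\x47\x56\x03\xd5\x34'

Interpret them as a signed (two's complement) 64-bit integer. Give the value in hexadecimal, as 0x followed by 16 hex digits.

0x34D5035647B01C56

Little-endian stores the least-significant byte at the lowest address.
Reassemble most-significant byte first: 34 D5 03 56 47 B0 1C 56 → 0x34D5035647B01C56.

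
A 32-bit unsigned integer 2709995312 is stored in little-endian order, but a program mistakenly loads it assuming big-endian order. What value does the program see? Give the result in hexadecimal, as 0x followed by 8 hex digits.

2709995312 in 32-bit hexadecimal is 0xA1873F30.
Stored little-endian, the bytes at ascending addresses are 30 3F 87 A1.
Read back as big-endian, the last byte is least significant, giving 0x303F87A1.

0x303F87A1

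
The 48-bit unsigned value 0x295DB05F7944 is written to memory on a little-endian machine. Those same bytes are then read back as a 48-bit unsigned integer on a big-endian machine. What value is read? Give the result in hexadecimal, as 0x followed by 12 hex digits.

Stored little-endian, the bytes at ascending addresses are 44 79 5F B0 5D 29.
Read back as big-endian, the last byte is least significant, giving 0x44795FB05D29.

0x44795FB05D29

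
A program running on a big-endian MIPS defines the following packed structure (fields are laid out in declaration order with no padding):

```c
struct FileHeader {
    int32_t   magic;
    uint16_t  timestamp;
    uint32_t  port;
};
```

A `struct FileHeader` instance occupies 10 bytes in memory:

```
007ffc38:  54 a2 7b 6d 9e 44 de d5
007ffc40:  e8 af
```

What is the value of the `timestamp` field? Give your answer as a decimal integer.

40516

`timestamp` follows `magic` (4 bytes), so it starts at byte offset 4 and occupies 2 bytes.
Bytes at offsets 4..5: 9E 44.
Big-endian: lowest address holds the most-significant byte.
The bytes are already most-significant first: 0x9E44.
0x9E44 = 40516.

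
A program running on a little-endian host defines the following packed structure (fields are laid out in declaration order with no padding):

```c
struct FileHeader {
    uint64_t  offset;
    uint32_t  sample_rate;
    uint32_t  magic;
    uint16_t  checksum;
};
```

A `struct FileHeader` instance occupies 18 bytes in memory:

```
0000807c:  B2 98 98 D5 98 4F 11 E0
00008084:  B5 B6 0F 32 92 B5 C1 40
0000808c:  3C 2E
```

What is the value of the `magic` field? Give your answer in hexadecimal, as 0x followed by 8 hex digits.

`magic` follows `offset` (8 B), `sample_rate` (4 B), so it starts at offset 8 + 4 = 12 and occupies 4 bytes.
Bytes at offsets 12..15: 92 B5 C1 40.
Little-endian: lowest address holds the least-significant byte.
Reassemble most-significant byte first: 40 C1 B5 92 → 0x40C1B592.

0x40C1B592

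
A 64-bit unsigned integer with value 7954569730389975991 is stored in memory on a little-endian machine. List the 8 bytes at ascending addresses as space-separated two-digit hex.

B7 23 F8 50 06 4F 64 6E

7954569730389975991 in hexadecimal, padded to 64 bits, is 0x6E644F0650F823B7.
Split into bytes (most-significant first): 6E 64 4F 06 50 F8 23 B7.
Little-endian stores the least-significant byte at the lowest address.
So at ascending addresses the bytes are B7 23 F8 50 06 4F 64 6E.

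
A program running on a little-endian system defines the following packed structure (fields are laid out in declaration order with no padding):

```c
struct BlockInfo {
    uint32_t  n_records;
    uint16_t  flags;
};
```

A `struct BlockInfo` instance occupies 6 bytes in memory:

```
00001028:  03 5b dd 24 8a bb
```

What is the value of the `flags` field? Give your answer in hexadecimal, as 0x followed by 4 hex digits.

`flags` follows `n_records` (4 bytes), so it starts at byte offset 4 and occupies 2 bytes.
Bytes at offsets 4..5: 8A BB.
In little-endian order the low byte comes first in memory.
Reassemble most-significant byte first: BB 8A → 0xBB8A.

0xBB8A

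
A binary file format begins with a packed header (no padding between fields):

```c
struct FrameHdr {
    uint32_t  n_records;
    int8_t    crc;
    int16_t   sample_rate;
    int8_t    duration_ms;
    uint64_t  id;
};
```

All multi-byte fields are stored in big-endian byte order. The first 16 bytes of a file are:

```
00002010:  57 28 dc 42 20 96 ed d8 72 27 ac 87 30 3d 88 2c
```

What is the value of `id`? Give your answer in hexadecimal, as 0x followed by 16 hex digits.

`id` follows `n_records` (4 B), `crc` (1 B), `sample_rate` (2 B), `duration_ms` (1 B), so it starts at offset 4 + 1 + 2 + 1 = 8 and occupies 8 bytes.
Bytes at offsets 8..15: 72 27 AC 87 30 3D 88 2C.
Big-endian: lowest address holds the most-significant byte.
The bytes are already most-significant first: 0x7227AC87303D882C.

0x7227AC87303D882C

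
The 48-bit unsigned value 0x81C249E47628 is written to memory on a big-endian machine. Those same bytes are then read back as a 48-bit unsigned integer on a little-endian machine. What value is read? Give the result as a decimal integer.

Stored big-endian, the bytes at ascending addresses are 81 C2 49 E4 76 28.
Read back as little-endian, the first byte is least significant, giving 0x2876E449C281.
0x2876E449C281 = 44491101291137.

44491101291137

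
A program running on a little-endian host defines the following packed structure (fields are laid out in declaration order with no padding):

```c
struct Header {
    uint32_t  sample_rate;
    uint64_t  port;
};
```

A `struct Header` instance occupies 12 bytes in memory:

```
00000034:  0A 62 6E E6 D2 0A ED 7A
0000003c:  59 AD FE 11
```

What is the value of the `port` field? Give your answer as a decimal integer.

`port` follows `sample_rate` (4 bytes), so it starts at byte offset 4 and occupies 8 bytes.
Bytes at offsets 4..11: D2 0A ED 7A 59 AD FE 11.
In little-endian order the low byte comes first in memory.
Reassemble most-significant byte first: 11 FE AD 59 7A ED 0A D2 → 0x11FEAD597AED0AD2.
0x11FEAD597AED0AD2 = 1296664342555331282.

1296664342555331282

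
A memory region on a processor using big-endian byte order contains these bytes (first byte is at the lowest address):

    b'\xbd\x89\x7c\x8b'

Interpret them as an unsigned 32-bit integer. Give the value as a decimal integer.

Big-endian stores the most-significant byte at the lowest address.
The bytes are already most-significant first: 0xBD897C8B.
0xBD897C8B = 3179904139.

3179904139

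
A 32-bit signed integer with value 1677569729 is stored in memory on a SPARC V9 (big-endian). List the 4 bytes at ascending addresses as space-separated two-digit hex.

63 FD AE C1

1677569729 in hexadecimal, padded to 32 bits, is 0x63FDAEC1.
Split into bytes (most-significant first): 63 FD AE C1.
In big-endian order the high byte comes first in memory.
So the memory order matches the most-significant-first order: 63 FD AE C1.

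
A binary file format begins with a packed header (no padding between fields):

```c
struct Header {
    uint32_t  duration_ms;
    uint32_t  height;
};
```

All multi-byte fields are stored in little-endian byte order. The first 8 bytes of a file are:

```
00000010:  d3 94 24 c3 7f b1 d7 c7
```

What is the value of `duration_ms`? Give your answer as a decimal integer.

`duration_ms` is the first field, at byte offset 0, occupying 4 bytes.
Bytes at offsets 0..3: D3 94 24 C3.
Little-endian: lowest address holds the least-significant byte.
Reassemble most-significant byte first: C3 24 94 D3 → 0xC32494D3.
0xC32494D3 = 3273954515.

3273954515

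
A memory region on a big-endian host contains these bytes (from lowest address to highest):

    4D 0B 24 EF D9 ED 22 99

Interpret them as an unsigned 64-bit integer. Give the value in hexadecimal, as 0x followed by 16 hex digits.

Big-endian: lowest address holds the most-significant byte.
The bytes are already most-significant first: 0x4D0B24EFD9ED2299.

0x4D0B24EFD9ED2299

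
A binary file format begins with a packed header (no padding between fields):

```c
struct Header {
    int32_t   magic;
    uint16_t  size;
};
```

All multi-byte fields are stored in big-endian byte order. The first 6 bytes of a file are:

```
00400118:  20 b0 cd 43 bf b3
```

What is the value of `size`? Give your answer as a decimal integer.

`size` follows `magic` (4 bytes), so it starts at byte offset 4 and occupies 2 bytes.
Bytes at offsets 4..5: BF B3.
Big-endian stores the most-significant byte at the lowest address.
The bytes are already most-significant first: 0xBFB3.
0xBFB3 = 49075.

49075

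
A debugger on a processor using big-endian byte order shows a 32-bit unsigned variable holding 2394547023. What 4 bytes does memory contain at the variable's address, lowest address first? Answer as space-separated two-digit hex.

2394547023 in hexadecimal, padded to 32 bits, is 0x8EB9E34F.
Split into bytes (most-significant first): 8E B9 E3 4F.
In big-endian order the high byte comes first in memory.
So the memory order matches the most-significant-first order: 8E B9 E3 4F.

8E B9 E3 4F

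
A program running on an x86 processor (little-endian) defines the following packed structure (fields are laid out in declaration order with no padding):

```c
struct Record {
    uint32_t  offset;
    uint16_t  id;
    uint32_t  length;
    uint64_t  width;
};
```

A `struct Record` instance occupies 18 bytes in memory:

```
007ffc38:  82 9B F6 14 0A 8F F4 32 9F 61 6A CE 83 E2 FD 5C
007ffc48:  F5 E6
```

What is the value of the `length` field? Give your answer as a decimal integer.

`length` follows `offset` (4 B), `id` (2 B), so it starts at offset 4 + 2 = 6 and occupies 4 bytes.
Bytes at offsets 6..9: F4 32 9F 61.
Little-endian stores the least-significant byte at the lowest address.
Reassemble most-significant byte first: 61 9F 32 F4 → 0x619F32F4.
0x619F32F4 = 1637823220.

1637823220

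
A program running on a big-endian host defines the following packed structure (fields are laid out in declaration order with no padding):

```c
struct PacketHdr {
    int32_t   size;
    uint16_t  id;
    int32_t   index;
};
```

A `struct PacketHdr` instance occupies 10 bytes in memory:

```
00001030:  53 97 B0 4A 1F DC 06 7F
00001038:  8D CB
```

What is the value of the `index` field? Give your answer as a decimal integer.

`index` follows `size` (4 B), `id` (2 B), so it starts at offset 4 + 2 = 6 and occupies 4 bytes.
Bytes at offsets 6..9: 06 7F 8D CB.
Big-endian stores the most-significant byte at the lowest address.
The bytes are already most-significant first: 0x067F8DCB.
0x067F8DCB = 109022667.

109022667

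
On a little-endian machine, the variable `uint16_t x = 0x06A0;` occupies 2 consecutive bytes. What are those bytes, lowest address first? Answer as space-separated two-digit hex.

Split into bytes (most-significant first): 06 A0.
Little-endian stores the least-significant byte at the lowest address.
So at ascending addresses the bytes are A0 06.

A0 06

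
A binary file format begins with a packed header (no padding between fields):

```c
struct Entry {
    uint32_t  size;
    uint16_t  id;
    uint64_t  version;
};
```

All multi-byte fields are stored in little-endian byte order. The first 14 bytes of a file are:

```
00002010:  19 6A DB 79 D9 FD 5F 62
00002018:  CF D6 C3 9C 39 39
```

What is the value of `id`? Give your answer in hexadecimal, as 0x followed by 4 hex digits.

0xFDD9

`id` follows `size` (4 bytes), so it starts at byte offset 4 and occupies 2 bytes.
Bytes at offsets 4..5: D9 FD.
Little-endian: lowest address holds the least-significant byte.
Reassemble most-significant byte first: FD D9 → 0xFDD9.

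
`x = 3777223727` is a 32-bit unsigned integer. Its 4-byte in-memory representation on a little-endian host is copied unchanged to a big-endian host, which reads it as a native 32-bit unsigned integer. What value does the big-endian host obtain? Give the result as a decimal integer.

802956257

3777223727 in 32-bit hexadecimal is 0xE123DC2F.
Stored little-endian, the bytes at ascending addresses are 2F DC 23 E1.
Read back as big-endian, the last byte is least significant, giving 0x2FDC23E1.
0x2FDC23E1 = 802956257.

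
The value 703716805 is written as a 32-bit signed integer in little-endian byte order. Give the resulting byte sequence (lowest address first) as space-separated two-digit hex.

703716805 in hexadecimal, padded to 32 bits, is 0x29F1DDC5.
Split into bytes (most-significant first): 29 F1 DD C5.
Little-endian: lowest address holds the least-significant byte.
So at ascending addresses the bytes are C5 DD F1 29.

C5 DD F1 29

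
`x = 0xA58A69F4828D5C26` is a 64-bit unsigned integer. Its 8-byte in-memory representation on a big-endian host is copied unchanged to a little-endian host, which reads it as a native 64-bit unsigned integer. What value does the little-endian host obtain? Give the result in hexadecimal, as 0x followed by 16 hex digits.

Stored big-endian, the bytes at ascending addresses are A5 8A 69 F4 82 8D 5C 26.
Read back as little-endian, the first byte is least significant, giving 0x265C8D82F4698AA5.

0x265C8D82F4698AA5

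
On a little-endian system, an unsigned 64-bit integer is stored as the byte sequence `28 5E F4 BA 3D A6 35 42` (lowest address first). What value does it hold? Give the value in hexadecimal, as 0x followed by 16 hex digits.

0x4235A63DBAF45E28

In little-endian order the low byte comes first in memory.
Reassemble most-significant byte first: 42 35 A6 3D BA F4 5E 28 → 0x4235A63DBAF45E28.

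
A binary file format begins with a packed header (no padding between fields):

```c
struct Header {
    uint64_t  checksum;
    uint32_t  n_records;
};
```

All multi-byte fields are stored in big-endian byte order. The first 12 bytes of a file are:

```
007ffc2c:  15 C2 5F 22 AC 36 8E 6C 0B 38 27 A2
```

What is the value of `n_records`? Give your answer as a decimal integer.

188229538

`n_records` follows `checksum` (8 bytes), so it starts at byte offset 8 and occupies 4 bytes.
Bytes at offsets 8..11: 0B 38 27 A2.
Big-endian: lowest address holds the most-significant byte.
The bytes are already most-significant first: 0x0B3827A2.
0x0B3827A2 = 188229538.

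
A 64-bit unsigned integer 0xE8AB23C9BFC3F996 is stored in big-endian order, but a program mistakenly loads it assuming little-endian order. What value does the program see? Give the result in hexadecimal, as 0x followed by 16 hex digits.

0x96F9C3BFC923ABE8

Stored big-endian, the bytes at ascending addresses are E8 AB 23 C9 BF C3 F9 96.
Read back as little-endian, the first byte is least significant, giving 0x96F9C3BFC923ABE8.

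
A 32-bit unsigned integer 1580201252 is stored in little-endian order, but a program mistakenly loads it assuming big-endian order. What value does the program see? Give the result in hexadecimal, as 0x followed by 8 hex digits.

0x24F52F5E

1580201252 in 32-bit hexadecimal is 0x5E2FF524.
Stored little-endian, the bytes at ascending addresses are 24 F5 2F 5E.
Read back as big-endian, the last byte is least significant, giving 0x24F52F5E.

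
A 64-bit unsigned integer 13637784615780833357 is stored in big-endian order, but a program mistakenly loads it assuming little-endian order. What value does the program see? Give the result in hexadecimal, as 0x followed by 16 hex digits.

0x4D58E71ADA2443BD

13637784615780833357 in 64-bit hexadecimal is 0xBD4324DA1AE7584D.
Stored big-endian, the bytes at ascending addresses are BD 43 24 DA 1A E7 58 4D.
Read back as little-endian, the first byte is least significant, giving 0x4D58E71ADA2443BD.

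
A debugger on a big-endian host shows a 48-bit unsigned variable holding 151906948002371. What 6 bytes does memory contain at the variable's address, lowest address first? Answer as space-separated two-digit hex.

151906948002371 in hexadecimal, padded to 48 bits, is 0x8A2897ACB243.
Split into bytes (most-significant first): 8A 28 97 AC B2 43.
In big-endian order the high byte comes first in memory.
So the memory order matches the most-significant-first order: 8A 28 97 AC B2 43.

8A 28 97 AC B2 43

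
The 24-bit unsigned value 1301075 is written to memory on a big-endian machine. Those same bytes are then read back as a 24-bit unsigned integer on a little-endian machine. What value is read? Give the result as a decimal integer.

5495315

1301075 in 24-bit hexadecimal is 0x13DA53.
Stored big-endian, the bytes at ascending addresses are 13 DA 53.
Read back as little-endian, the first byte is least significant, giving 0x53DA13.
0x53DA13 = 5495315.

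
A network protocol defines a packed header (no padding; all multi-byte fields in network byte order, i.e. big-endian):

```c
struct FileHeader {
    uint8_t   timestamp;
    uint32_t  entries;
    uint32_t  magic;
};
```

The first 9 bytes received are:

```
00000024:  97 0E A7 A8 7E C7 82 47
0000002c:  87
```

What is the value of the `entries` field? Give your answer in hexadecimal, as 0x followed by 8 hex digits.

0x0EA7A87E

`entries` follows `timestamp` (1 byte), so it starts at byte offset 1 and occupies 4 bytes.
Bytes at offsets 1..4: 0E A7 A8 7E.
Big-endian stores the most-significant byte at the lowest address.
The bytes are already most-significant first: 0x0EA7A87E.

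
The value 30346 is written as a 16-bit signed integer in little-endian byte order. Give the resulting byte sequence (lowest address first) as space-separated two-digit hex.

30346 in hexadecimal, padded to 16 bits, is 0x768A.
Split into bytes (most-significant first): 76 8A.
Little-endian stores the least-significant byte at the lowest address.
So at ascending addresses the bytes are 8A 76.

8A 76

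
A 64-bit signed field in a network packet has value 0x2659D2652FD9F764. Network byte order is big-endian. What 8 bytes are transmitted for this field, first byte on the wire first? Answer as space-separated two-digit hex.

26 59 D2 65 2F D9 F7 64

Split into bytes (most-significant first): 26 59 D2 65 2F D9 F7 64.
In big-endian order the high byte comes first in memory.
So the memory order matches the most-significant-first order: 26 59 D2 65 2F D9 F7 64.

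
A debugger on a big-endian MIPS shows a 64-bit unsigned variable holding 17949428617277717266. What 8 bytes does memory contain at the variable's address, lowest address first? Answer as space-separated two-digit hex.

17949428617277717266 in hexadecimal, padded to 64 bits, is 0xF9192E3A2E11BB12.
Split into bytes (most-significant first): F9 19 2E 3A 2E 11 BB 12.
Big-endian: lowest address holds the most-significant byte.
So the memory order matches the most-significant-first order: F9 19 2E 3A 2E 11 BB 12.

F9 19 2E 3A 2E 11 BB 12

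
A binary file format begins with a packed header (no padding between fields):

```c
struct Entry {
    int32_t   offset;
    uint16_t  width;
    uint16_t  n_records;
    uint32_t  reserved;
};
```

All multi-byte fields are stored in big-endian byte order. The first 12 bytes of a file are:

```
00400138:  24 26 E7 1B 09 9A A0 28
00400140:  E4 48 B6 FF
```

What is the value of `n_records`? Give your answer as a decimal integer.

`n_records` follows `offset` (4 B), `width` (2 B), so it starts at offset 4 + 2 = 6 and occupies 2 bytes.
Bytes at offsets 6..7: A0 28.
Big-endian: lowest address holds the most-significant byte.
The bytes are already most-significant first: 0xA028.
0xA028 = 41000.

41000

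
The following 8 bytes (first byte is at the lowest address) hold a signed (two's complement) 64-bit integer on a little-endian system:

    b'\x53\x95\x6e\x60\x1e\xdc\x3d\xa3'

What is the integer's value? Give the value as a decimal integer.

Little-endian stores the least-significant byte at the lowest address.
Reassemble most-significant byte first: A3 3D DC 1E 60 6E 95 53 → 0xA33DDC1E606E9553.
Top bit is set, so as a signed 64-bit value this is 0xA33DDC1E606E9553 − 2^64 = -6683944248922958509.

-6683944248922958509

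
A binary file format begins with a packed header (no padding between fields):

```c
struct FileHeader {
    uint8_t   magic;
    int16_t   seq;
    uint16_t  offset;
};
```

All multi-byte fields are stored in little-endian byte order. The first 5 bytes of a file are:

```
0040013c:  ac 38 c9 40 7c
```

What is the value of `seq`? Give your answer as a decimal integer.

-14024

`seq` follows `magic` (1 byte), so it starts at byte offset 1 and occupies 2 bytes.
Bytes at offsets 1..2: 38 C9.
Little-endian stores the least-significant byte at the lowest address.
Reassemble most-significant byte first: C9 38 → 0xC938.
Top bit is set, so as a signed 16-bit value this is 0xC938 − 2^16 = -14024.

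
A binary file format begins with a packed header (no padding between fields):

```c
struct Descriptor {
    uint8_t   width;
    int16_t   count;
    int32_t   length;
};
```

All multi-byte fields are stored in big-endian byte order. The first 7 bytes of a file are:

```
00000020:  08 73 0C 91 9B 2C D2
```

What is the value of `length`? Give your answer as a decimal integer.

-1852101422

`length` follows `width` (1 B), `count` (2 B), so it starts at offset 1 + 2 = 3 and occupies 4 bytes.
Bytes at offsets 3..6: 91 9B 2C D2.
Big-endian stores the most-significant byte at the lowest address.
The bytes are already most-significant first: 0x919B2CD2.
Top bit is set, so as a signed 32-bit value this is 0x919B2CD2 − 2^32 = -1852101422.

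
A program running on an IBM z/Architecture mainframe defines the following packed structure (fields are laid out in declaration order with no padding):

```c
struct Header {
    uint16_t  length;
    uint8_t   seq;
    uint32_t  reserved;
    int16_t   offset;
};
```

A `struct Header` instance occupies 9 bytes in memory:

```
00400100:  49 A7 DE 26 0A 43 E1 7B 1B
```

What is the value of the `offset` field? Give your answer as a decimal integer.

31515

`offset` follows `length` (2 B), `seq` (1 B), `reserved` (4 B), so it starts at offset 2 + 1 + 4 = 7 and occupies 2 bytes.
Bytes at offsets 7..8: 7B 1B.
Big-endian: lowest address holds the most-significant byte.
The bytes are already most-significant first: 0x7B1B.
0x7B1B = 31515.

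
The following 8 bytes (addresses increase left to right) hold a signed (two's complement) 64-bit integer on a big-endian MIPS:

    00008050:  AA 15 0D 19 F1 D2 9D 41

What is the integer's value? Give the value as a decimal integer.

-6191027707668423359

In big-endian order the high byte comes first in memory.
The bytes are already most-significant first: 0xAA150D19F1D29D41.
Top bit is set, so as a signed 64-bit value this is 0xAA150D19F1D29D41 − 2^64 = -6191027707668423359.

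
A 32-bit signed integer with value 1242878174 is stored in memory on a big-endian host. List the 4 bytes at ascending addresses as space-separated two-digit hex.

4A 14 D0 DE

1242878174 in hexadecimal, padded to 32 bits, is 0x4A14D0DE.
Split into bytes (most-significant first): 4A 14 D0 DE.
In big-endian order the high byte comes first in memory.
So the memory order matches the most-significant-first order: 4A 14 D0 DE.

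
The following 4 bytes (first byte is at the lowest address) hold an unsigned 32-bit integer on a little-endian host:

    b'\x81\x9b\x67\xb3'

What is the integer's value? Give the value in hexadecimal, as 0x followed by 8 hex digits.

0xB3679B81

In little-endian order the low byte comes first in memory.
Reassemble most-significant byte first: B3 67 9B 81 → 0xB3679B81.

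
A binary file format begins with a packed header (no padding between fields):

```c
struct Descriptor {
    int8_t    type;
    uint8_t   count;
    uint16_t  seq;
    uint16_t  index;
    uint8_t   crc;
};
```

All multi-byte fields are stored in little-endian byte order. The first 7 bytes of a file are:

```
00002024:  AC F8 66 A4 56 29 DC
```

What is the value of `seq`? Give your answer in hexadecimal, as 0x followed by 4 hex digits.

0xA466

`seq` follows `type` (1 B), `count` (1 B), so it starts at offset 1 + 1 = 2 and occupies 2 bytes.
Bytes at offsets 2..3: 66 A4.
Little-endian: lowest address holds the least-significant byte.
Reassemble most-significant byte first: A4 66 → 0xA466.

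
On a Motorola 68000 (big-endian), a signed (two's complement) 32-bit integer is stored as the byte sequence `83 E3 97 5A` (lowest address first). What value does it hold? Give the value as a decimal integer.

Big-endian stores the most-significant byte at the lowest address.
The bytes are already most-significant first: 0x83E3975A.
Top bit is set, so as a signed 32-bit value this is 0x83E3975A − 2^32 = -2082236582.

-2082236582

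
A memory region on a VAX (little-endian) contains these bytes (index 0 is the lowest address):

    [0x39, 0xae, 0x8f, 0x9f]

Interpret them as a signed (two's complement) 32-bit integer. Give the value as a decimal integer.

Little-endian stores the least-significant byte at the lowest address.
Reassemble most-significant byte first: 9F 8F AE 39 → 0x9F8FAE39.
Top bit is set, so as a signed 32-bit value this is 0x9F8FAE39 − 2^32 = -1617973703.

-1617973703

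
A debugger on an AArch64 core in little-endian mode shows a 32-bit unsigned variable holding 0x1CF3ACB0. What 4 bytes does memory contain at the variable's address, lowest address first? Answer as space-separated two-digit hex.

Split into bytes (most-significant first): 1C F3 AC B0.
Little-endian: lowest address holds the least-significant byte.
So at ascending addresses the bytes are B0 AC F3 1C.

B0 AC F3 1C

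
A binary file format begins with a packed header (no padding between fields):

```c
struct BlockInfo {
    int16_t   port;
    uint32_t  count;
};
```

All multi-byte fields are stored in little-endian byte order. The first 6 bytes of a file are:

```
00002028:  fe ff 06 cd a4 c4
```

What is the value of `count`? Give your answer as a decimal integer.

`count` follows `port` (2 bytes), so it starts at byte offset 2 and occupies 4 bytes.
Bytes at offsets 2..5: 06 CD A4 C4.
Little-endian: lowest address holds the least-significant byte.
Reassemble most-significant byte first: C4 A4 CD 06 → 0xC4A4CD06.
0xC4A4CD06 = 3299134726.

3299134726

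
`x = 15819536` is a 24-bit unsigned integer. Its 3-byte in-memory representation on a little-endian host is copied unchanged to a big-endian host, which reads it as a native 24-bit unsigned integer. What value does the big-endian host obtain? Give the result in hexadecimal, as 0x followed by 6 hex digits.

15819536 in 24-bit hexadecimal is 0xF16310.
Stored little-endian, the bytes at ascending addresses are 10 63 F1.
Read back as big-endian, the last byte is least significant, giving 0x1063F1.

0x1063F1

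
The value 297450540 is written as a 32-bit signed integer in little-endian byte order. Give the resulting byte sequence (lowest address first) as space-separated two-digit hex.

297450540 in hexadecimal, padded to 32 bits, is 0x11BABC2C.
Split into bytes (most-significant first): 11 BA BC 2C.
Little-endian: lowest address holds the least-significant byte.
So at ascending addresses the bytes are 2C BC BA 11.

2C BC BA 11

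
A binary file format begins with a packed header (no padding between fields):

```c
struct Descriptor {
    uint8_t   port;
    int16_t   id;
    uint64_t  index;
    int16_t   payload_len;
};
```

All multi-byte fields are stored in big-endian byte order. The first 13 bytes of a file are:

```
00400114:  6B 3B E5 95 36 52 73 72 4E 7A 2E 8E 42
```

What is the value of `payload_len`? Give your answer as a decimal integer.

`payload_len` follows `port` (1 B), `id` (2 B), `index` (8 B), so it starts at offset 1 + 2 + 8 = 11 and occupies 2 bytes.
Bytes at offsets 11..12: 8E 42.
Big-endian stores the most-significant byte at the lowest address.
The bytes are already most-significant first: 0x8E42.
Top bit is set, so as a signed 16-bit value this is 0x8E42 − 2^16 = -29118.

-29118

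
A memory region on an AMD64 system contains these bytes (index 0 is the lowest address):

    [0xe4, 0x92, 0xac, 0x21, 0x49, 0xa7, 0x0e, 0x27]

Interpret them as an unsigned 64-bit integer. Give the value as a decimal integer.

Little-endian: lowest address holds the least-significant byte.
Reassemble most-significant byte first: 27 0E A7 49 21 AC 92 E4 → 0x270EA74921AC92E4.
0x270EA74921AC92E4 = 2814370749692547812.

2814370749692547812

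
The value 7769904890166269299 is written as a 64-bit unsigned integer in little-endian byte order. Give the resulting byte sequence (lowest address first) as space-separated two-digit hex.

73 55 EE B4 54 3F D4 6B

7769904890166269299 in hexadecimal, padded to 64 bits, is 0x6BD43F54B4EE5573.
Split into bytes (most-significant first): 6B D4 3F 54 B4 EE 55 73.
In little-endian order the low byte comes first in memory.
So at ascending addresses the bytes are 73 55 EE B4 54 3F D4 6B.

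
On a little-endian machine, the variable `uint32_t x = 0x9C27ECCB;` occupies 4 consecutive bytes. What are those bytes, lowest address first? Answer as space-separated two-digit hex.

Split into bytes (most-significant first): 9C 27 EC CB.
Little-endian: lowest address holds the least-significant byte.
So at ascending addresses the bytes are CB EC 27 9C.

CB EC 27 9C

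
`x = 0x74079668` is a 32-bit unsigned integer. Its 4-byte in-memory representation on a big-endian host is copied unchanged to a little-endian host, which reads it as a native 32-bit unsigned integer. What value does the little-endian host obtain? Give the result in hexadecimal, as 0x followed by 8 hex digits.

Stored big-endian, the bytes at ascending addresses are 74 07 96 68.
Read back as little-endian, the first byte is least significant, giving 0x68960774.

0x68960774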